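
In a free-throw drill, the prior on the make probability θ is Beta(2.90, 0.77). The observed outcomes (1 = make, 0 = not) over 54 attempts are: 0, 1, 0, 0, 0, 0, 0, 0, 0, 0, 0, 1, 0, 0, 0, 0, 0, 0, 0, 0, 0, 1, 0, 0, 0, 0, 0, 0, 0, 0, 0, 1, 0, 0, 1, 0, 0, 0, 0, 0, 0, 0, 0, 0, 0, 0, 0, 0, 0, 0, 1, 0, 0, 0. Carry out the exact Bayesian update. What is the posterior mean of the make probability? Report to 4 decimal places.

The Beta prior is conjugate to a Binomial/Bernoulli likelihood; the update adds successes to α and failures to β.
Posterior: Beta(α+k, β+n−k) = Beta(2.90+6, 0.77+48) = Beta(8.90, 48.77).
Posterior mean = α/(α+β) = 8.90/57.67 = 0.1543.

0.1543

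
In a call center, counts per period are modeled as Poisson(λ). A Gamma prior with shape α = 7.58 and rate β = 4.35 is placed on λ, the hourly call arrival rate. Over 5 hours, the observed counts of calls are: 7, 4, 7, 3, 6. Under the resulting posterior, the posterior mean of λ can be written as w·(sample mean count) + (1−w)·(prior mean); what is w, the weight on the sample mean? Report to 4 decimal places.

With a Gamma(shape α, rate β) prior, the Poisson likelihood is conjugate: the posterior is Gamma(α + ΣXᵢ, β + n).
Posterior mean = (α₀+S)/(β₀+n) = [n/(β₀+n)]·(S/n) + [β₀/(β₀+n)]·(α₀/β₀), so only n and β₀ enter the weight.
Weight on data w = n/(β₀+n) = 5/(4.35+5) = 5/9.35 = 0.5348.

0.5348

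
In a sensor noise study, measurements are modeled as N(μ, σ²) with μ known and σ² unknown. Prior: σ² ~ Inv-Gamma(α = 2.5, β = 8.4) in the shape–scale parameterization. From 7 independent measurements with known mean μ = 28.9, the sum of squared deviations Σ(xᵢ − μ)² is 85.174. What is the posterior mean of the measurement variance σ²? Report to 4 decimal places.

With known mean μ and an Inverse-Gamma(α, β) prior on σ², the Normal likelihood is conjugate: posterior is Inv-Gamma(α + n/2, β + Σ(xᵢ−μ)²/2).
Posterior: Inv-Gamma(2.5 + 7/2, 8.4 + 85.174/2) = Inv-Gamma(6.00, 50.9870).
E[σ²|data] = β/(α−1) = 50.9870/5.00 = 10.1974.

10.1974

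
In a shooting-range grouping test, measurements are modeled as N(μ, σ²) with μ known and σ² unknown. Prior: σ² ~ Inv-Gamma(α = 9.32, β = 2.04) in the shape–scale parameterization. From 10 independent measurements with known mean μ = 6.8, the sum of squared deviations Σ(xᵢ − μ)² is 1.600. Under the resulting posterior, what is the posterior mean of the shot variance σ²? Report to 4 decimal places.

0.2132

With known mean μ and an Inverse-Gamma(α, β) prior on σ², the Normal likelihood is conjugate: posterior is Inv-Gamma(α + n/2, β + Σ(xᵢ−μ)²/2).
Posterior: Inv-Gamma(9.32 + 10/2, 2.04 + 1.600/2) = Inv-Gamma(14.32, 2.8400).
E[σ²|data] = β/(α−1) = 2.8400/13.32 = 0.2132.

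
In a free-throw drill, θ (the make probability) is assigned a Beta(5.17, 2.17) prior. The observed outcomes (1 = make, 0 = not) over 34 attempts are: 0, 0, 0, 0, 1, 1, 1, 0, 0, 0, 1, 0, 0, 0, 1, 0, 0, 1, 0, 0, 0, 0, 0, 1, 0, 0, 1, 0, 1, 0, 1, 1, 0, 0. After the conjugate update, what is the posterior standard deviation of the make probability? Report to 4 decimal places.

The Beta prior is conjugate to a Binomial/Bernoulli likelihood; the update adds successes to α and failures to β.
Posterior: Beta(α+k, β+n−k) = Beta(5.17+11, 2.17+23) = Beta(16.17, 25.17).
Var = αβ/((α+β)²(α+β+1)) = 16.17·25.17/(41.34²·42.34) = 0.00562473; SD = √0.00562473 = 0.0750.

0.0750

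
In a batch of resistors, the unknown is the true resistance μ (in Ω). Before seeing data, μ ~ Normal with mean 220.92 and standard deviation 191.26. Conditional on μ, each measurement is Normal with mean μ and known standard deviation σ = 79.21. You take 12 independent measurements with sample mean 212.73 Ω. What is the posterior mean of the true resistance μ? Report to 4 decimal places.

212.8454

For Normal data with known variance σ², a Normal(μ₀, σ₀²) prior on μ is conjugate. Posterior precision = 1/σ₀² + n/σ²; posterior mean is the precision-weighted average of μ₀ and x̄.
n·x̄ = 12·212.73 = 2552.76.
σ₀² = 191.26² = 36580.3876, σ² = 79.21² = 6274.2241; σ² + n·σ₀² = 6274.2241 + 12·36580.3876 = 445238.8753.
Posterior mean = (μ₀/σ₀² + n·x̄/σ²)/(1/σ₀² + n/σ²) = (σ²·μ₀ + σ₀²·n·x̄)/(σ² + n·σ₀²) = (6274.2241·220.92 + 36580.3876·2552.76)/445238.8753 = 94767051.837948/445238.8753 = 212.8454.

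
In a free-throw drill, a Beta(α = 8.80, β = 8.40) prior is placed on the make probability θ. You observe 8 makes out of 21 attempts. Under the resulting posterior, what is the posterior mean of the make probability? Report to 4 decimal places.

0.4398

The Beta prior is conjugate to a Binomial/Bernoulli likelihood; the update adds successes to α and failures to β.
Posterior: Beta(α+k, β+n−k) = Beta(8.80+8, 8.40+13) = Beta(16.80, 21.40).
Posterior mean = α/(α+β) = 16.80/38.20 = 0.4398.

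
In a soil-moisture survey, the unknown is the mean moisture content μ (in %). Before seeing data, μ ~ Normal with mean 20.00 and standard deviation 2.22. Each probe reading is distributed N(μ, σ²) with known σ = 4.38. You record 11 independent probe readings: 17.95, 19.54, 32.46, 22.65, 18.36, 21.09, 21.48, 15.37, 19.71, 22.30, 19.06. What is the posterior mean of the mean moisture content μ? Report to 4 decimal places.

20.6695

For Normal data with known variance σ², a Normal(μ₀, σ₀²) prior on μ is conjugate. Posterior precision = 1/σ₀² + n/σ²; posterior mean is the precision-weighted average of μ₀ and x̄.
Σxᵢ = 17.95 + 19.54 + 32.46 + 22.65 + 18.36 + 21.09 + 21.48 + 15.37 + 19.71 + 22.30 + 19.06 = 229.97, so n·x̄ = 229.97.
σ₀² = 2.22² = 4.9284, σ² = 4.38² = 19.1844; σ² + n·σ₀² = 19.1844 + 11·4.9284 = 73.3968.
Posterior mean = (μ₀/σ₀² + n·x̄/σ²)/(1/σ₀² + n/σ²) = (σ²·μ₀ + σ₀²·n·x̄)/(σ² + n·σ₀²) = (19.1844·20.00 + 4.9284·229.97)/73.3968 = 1517.072148/73.3968 = 20.6695.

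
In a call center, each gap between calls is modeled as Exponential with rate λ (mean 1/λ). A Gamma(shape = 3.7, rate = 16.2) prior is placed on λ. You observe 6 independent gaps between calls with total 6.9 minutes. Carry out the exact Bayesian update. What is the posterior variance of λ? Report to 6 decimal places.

With a Gamma(shape α, rate β) prior on the exponential rate λ, the posterior after n observations with total T = Σxᵢ is Gamma(α+n, β+T).
Posterior: Gamma(3.7+6, 16.2+6.9) = Gamma(9.7, 23.1).
Var = α/β² = 0.018178.

0.018178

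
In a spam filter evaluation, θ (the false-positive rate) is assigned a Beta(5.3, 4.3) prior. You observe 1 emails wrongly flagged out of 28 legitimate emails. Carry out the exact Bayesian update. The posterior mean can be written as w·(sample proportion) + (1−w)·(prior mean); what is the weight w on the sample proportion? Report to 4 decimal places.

0.7447

The Beta prior is conjugate to a Binomial/Bernoulli likelihood; the update adds successes to α and failures to β.
Posterior mean = (α₀+k)/(α₀+β₀+n) = [n/(α₀+β₀+n)]·(k/n) + [(α₀+β₀)/(α₀+β₀+n)]·α₀/(α₀+β₀), so only n and the prior enter the weight.
The weight on the data is w = n/(α₀+β₀+n) = 28/(5.3+4.3+28) = 28/37.6 = 0.7447.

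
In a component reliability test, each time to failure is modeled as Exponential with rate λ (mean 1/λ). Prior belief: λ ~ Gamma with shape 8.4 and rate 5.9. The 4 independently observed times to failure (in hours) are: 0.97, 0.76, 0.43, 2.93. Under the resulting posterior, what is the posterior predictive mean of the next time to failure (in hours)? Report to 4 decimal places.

With a Gamma(shape α, rate β) prior on the exponential rate λ, the posterior after n observations with total T = Σxᵢ is Gamma(α+n, β+T).
Sum of observations T = 5.09 hours; n = 4.
Posterior: Gamma(8.4+4, 5.9+5.09) = Gamma(12.4, 10.99).
The predictive distribution for the next observation is Lomax; its mean is β/(α−1) = 10.99/11.4 = 0.9640.

0.9640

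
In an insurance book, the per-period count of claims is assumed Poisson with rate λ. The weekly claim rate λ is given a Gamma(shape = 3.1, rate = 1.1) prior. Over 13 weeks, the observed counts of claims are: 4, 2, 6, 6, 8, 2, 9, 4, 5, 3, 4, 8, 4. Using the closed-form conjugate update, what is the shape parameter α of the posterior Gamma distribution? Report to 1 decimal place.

With a Gamma(shape α, rate β) prior, the Poisson likelihood is conjugate: the posterior is Gamma(α + ΣXᵢ, β + n).
Sum of counts S = 65 over n = 13 weeks.
Posterior: Gamma(α+S, β+n) = Gamma(3.1+65, 1.1+13) = Gamma(68.1, 14.1).
Posterior α = 68.1.

68.1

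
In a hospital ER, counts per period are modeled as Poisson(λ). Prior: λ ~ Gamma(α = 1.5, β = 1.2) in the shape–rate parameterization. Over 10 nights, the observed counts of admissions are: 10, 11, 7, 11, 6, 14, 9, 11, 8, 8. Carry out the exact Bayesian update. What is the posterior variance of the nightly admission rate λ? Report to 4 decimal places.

With a Gamma(shape α, rate β) prior, the Poisson likelihood is conjugate: the posterior is Gamma(α + ΣXᵢ, β + n).
Sum of counts S = 95 over n = 10 nights.
Posterior: Gamma(α+S, β+n) = Gamma(1.5+95, 1.2+10) = Gamma(96.5, 11.2).
Var = α/β² = 96.5/11.2² = 0.7693.

0.7693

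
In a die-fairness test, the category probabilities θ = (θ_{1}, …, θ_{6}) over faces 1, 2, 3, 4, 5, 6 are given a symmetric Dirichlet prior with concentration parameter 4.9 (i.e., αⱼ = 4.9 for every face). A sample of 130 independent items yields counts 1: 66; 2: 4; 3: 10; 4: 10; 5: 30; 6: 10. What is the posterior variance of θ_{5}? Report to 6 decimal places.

0.001066

The Dirichlet prior is conjugate to the Multinomial likelihood: each posterior αⱼ = prior αⱼ + observed count nⱼ.
Posterior concentration: (70.9, 8.9, 14.9, 14.9, 34.9, 14.9), total = 159.4.
Var[θ_j] = α_j(Σα−α_j)/((Σα)²(Σα+1)) = 34.9·124.5/(159.4²·160.4) = 0.001066.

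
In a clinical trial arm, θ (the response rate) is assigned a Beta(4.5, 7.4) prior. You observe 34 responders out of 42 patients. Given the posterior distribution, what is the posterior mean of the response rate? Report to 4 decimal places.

The Beta prior is conjugate to a Binomial/Bernoulli likelihood; the update adds successes to α and failures to β.
Posterior: Beta(α+k, β+n−k) = Beta(4.5+34, 7.4+8) = Beta(38.5, 15.4).
Posterior mean = α/(α+β) = 38.5/53.9 = 0.7143.

0.7143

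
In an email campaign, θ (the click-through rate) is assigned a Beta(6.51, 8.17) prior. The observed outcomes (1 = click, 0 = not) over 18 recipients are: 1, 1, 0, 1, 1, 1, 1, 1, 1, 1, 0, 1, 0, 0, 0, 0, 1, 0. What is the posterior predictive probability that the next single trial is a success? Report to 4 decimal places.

0.5358

The Beta prior is conjugate to a Binomial/Bernoulli likelihood; the update adds successes to α and failures to β.
Posterior: Beta(α+k, β+n−k) = Beta(6.51+11, 8.17+7) = Beta(17.51, 15.17).
For a single future Bernoulli trial, P(success | data) = α/(α+β) = 0.5358.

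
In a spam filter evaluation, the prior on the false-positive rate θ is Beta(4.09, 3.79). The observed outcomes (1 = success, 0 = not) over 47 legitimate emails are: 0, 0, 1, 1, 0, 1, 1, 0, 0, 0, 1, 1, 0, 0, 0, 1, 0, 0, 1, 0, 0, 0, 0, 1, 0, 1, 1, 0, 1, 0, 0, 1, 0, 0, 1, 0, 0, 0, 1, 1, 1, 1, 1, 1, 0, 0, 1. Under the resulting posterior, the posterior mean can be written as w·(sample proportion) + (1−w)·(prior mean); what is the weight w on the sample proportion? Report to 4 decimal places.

The Beta prior is conjugate to a Binomial/Bernoulli likelihood; the update adds successes to α and failures to β.
Posterior mean = (α₀+k)/(α₀+β₀+n) = [n/(α₀+β₀+n)]·(k/n) + [(α₀+β₀)/(α₀+β₀+n)]·α₀/(α₀+β₀), so only n and the prior enter the weight.
The weight on the data is w = n/(α₀+β₀+n) = 47/(4.09+3.79+47) = 47/54.88 = 0.8564.

0.8564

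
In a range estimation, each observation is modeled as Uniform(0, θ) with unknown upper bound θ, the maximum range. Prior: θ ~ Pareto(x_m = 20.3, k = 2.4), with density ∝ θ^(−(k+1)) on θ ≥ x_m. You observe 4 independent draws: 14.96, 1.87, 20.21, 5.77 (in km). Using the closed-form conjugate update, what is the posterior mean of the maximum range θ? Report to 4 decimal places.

A Pareto(scale x_m, shape k) prior on the upper bound θ of Uniform(0, θ) is conjugate: posterior is Pareto(max(x_m, max xᵢ), k + n).
Sample maximum = 20.21; prior scale x_m = 20.3 → posterior scale = max = 20.30.
Posterior shape = 2.4 + 4 = 6.4.
E[θ|data] = k·x_m/(k−1) = 6.4·20.30/5.4 = 24.0593.

24.0593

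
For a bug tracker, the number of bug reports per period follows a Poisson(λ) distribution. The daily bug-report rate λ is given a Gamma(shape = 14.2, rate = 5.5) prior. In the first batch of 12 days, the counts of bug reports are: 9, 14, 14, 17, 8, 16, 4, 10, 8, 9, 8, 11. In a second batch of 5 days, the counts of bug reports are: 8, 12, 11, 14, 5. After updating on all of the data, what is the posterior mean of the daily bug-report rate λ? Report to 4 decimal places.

With a Gamma(shape α, rate β) prior, the Poisson likelihood is conjugate: the posterior is Gamma(α + ΣXᵢ, β + n).
Batch 1: sum of counts S = 128 over n = 12 days.
After batch 1: Gamma(α+S, β+n) = Gamma(14.2+128, 5.5+12) = Gamma(142.2, 17.5).
Batch 2: sum of counts S = 50 over n = 5 days.
After batch 2: Gamma(α+S, β+n) = Gamma(142.2+50, 17.5+5) = Gamma(192.2, 22.5).
Posterior mean = α/β = 192.2/22.5 = 8.5422.

8.5422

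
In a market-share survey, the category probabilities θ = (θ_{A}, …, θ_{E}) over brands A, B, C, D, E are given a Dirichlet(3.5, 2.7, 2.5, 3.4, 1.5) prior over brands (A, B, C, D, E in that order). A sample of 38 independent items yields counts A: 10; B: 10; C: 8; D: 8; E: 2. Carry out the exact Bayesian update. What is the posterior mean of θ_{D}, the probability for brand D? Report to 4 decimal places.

The Dirichlet prior is conjugate to the Multinomial likelihood: each posterior αⱼ = prior αⱼ + observed count nⱼ.
Posterior concentration: (13.5, 12.7, 10.5, 11.4, 3.5), total = 51.6.
E[θ_{D}|data] = α_{D}/Σα = 11.4/51.6 = 0.2209.

0.2209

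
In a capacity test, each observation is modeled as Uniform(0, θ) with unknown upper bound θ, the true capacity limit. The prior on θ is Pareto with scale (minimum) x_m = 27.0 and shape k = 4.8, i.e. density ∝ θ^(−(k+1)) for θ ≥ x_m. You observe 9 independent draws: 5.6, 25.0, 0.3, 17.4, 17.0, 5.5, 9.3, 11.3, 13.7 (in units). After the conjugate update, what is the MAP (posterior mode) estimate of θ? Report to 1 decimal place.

27.0

A Pareto(scale x_m, shape k) prior on the upper bound θ of Uniform(0, θ) is conjugate: posterior is Pareto(max(x_m, max xᵢ), k + n).
Sample maximum = 25.0; prior scale x_m = 27.0 → posterior scale = max = 27.0.
Posterior shape = 4.8 + 9 = 13.8.
The Pareto density is decreasing on [x_m, ∞), so the mode is x_m = 27.0.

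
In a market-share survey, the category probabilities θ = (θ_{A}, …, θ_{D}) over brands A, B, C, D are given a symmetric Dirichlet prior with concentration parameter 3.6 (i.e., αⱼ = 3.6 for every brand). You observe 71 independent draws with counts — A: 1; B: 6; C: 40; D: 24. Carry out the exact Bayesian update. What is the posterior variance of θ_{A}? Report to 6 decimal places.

The Dirichlet prior is conjugate to the Multinomial likelihood: each posterior αⱼ = prior αⱼ + observed count nⱼ.
Posterior concentration: (4.6, 9.6, 43.6, 27.6), total = 85.4.
Var[θ_j] = α_j(Σα−α_j)/((Σα)²(Σα+1)) = 4.6·80.8/(85.4²·86.4) = 0.000590.

0.000590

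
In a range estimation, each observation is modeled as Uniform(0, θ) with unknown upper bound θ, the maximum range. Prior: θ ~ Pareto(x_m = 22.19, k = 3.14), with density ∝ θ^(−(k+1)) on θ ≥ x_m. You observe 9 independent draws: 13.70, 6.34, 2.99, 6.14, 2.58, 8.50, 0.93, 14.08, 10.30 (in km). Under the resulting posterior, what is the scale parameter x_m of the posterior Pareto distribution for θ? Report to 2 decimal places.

A Pareto(scale x_m, shape k) prior on the upper bound θ of Uniform(0, θ) is conjugate: posterior is Pareto(max(x_m, max xᵢ), k + n).
Sample maximum = 14.08; prior scale x_m = 22.19 → posterior scale = max = 22.19.
Posterior shape = 3.14 + 9 = 12.14.
Posterior scale x_m = 22.19.

22.19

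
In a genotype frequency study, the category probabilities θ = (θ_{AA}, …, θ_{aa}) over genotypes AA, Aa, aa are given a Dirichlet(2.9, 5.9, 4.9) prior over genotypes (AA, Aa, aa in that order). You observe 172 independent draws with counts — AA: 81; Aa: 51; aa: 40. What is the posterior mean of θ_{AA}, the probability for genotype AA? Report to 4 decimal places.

The Dirichlet prior is conjugate to the Multinomial likelihood: each posterior αⱼ = prior αⱼ + observed count nⱼ.
Posterior concentration: (83.9, 56.9, 44.9), total = 185.7.
E[θ_{AA}|data] = α_{AA}/Σα = 83.9/185.7 = 0.4518.

0.4518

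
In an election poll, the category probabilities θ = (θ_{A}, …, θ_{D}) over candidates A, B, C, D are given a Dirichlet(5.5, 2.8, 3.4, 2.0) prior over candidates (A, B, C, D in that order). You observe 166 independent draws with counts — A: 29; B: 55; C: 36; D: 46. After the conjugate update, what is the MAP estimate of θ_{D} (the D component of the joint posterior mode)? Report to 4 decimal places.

The Dirichlet prior is conjugate to the Multinomial likelihood: each posterior αⱼ = prior αⱼ + observed count nⱼ.
Posterior concentration: (34.5, 57.8, 39.4, 48.0), total = 179.7.
Joint mode component: (α_{D}−1)/(Σα−K) = 47.0/175.7 = 0.2675.

0.2675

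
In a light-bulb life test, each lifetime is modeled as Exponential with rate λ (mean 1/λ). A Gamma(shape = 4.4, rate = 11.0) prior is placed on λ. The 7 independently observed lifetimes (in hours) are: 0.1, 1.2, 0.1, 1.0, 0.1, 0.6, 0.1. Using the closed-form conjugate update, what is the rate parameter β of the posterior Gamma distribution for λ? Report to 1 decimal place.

14.2

With a Gamma(shape α, rate β) prior on the exponential rate λ, the posterior after n observations with total T = Σxᵢ is Gamma(α+n, β+T).
Sum of observations T = 3.2 hours; n = 7.
Posterior: Gamma(4.4+7, 11.0+3.2) = Gamma(11.4, 14.2).
Posterior β = 14.2.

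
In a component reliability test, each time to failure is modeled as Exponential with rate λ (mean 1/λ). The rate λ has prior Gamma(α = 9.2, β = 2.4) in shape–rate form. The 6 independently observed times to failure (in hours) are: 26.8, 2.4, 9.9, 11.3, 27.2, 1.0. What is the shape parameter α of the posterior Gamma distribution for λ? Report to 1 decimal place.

With a Gamma(shape α, rate β) prior on the exponential rate λ, the posterior after n observations with total T = Σxᵢ is Gamma(α+n, β+T).
Sum of observations T = 78.6 hours; n = 6.
Posterior: Gamma(9.2+6, 2.4+78.6) = Gamma(15.2, 81.0).
Posterior α = 15.2.

15.2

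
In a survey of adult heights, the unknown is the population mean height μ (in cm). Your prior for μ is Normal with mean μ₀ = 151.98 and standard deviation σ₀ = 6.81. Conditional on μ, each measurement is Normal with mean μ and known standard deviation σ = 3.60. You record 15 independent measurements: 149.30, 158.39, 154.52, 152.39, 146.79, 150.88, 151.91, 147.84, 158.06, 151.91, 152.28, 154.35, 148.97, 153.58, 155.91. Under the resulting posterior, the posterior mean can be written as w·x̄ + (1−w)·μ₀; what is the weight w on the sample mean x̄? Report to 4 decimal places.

For Normal data with known variance σ², a Normal(μ₀, σ₀²) prior on μ is conjugate. Posterior precision = 1/σ₀² + n/σ²; posterior mean is the precision-weighted average of μ₀ and x̄.
σ₀² = 6.81² = 46.3761, σ² = 3.60² = 12.96. Prior precision 1/σ₀² = 1/46.3761; data precision n/σ² = 15/12.96.
w = (n/σ²)/(1/σ₀² + n/σ²) = n·σ₀²/(σ² + n·σ₀²) = 15·46.3761/(12.96 + 15·46.3761) = 695.6415/708.6015 = 0.9817.

0.9817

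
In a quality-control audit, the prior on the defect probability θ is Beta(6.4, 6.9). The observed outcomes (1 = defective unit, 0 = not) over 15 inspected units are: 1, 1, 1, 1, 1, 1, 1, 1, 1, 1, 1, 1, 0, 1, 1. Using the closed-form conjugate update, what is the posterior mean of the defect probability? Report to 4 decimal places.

The Beta prior is conjugate to a Binomial/Bernoulli likelihood; the update adds successes to α and failures to β.
Posterior: Beta(α+k, β+n−k) = Beta(6.4+14, 6.9+1) = Beta(20.4, 7.9).
Posterior mean = α/(α+β) = 20.4/28.3 = 0.7208.

0.7208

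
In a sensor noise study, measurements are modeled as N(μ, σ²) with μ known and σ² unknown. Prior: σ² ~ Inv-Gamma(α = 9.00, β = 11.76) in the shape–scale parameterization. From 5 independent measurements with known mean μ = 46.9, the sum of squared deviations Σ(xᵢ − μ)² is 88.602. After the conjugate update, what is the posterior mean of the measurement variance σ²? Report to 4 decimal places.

With known mean μ and an Inverse-Gamma(α, β) prior on σ², the Normal likelihood is conjugate: posterior is Inv-Gamma(α + n/2, β + Σ(xᵢ−μ)²/2).
Posterior: Inv-Gamma(9.00 + 5/2, 11.76 + 88.602/2) = Inv-Gamma(11.50, 56.0610).
E[σ²|data] = β/(α−1) = 56.0610/10.50 = 5.3391.

5.3391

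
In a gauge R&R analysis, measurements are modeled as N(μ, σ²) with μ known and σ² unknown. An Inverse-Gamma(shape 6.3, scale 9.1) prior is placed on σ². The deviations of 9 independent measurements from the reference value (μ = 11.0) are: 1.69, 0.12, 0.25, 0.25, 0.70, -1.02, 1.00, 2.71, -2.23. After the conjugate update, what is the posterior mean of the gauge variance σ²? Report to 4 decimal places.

1.8389

With known mean μ and an Inverse-Gamma(α, β) prior on σ², the Normal likelihood is conjugate: posterior is Inv-Gamma(α + n/2, β + Σ(xᵢ−μ)²/2).
Σ(xᵢ−μ)² = (1.69)² + (0.12)² + (0.25)² + (0.25)² + (0.70)² + (-1.02)² + (1.00)² + (2.71)² + (-2.23)² = 17.8429.
Posterior: Inv-Gamma(6.3 + 9/2, 9.1 + 17.8429/2) = Inv-Gamma(10.80, 18.02145).
E[σ²|data] = β/(α−1) = 18.02145/9.80 = 1.8389.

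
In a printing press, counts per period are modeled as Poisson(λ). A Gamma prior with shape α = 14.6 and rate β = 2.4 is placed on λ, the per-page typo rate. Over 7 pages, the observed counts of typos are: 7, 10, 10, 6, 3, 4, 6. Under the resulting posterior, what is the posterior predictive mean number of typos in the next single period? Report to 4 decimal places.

With a Gamma(shape α, rate β) prior, the Poisson likelihood is conjugate: the posterior is Gamma(α + ΣXᵢ, β + n).
Sum of counts S = 46 over n = 7 pages.
Posterior: Gamma(α+S, β+n) = Gamma(14.6+46, 2.4+7) = Gamma(60.6, 9.4).
The predictive distribution for one future period is NegBinom with mean α/β = 6.4468.

6.4468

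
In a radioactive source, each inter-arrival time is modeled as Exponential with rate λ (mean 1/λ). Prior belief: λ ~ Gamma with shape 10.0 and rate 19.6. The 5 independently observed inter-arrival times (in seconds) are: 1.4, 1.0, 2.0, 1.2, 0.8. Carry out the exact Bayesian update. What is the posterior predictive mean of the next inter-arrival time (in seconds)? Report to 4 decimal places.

With a Gamma(shape α, rate β) prior on the exponential rate λ, the posterior after n observations with total T = Σxᵢ is Gamma(α+n, β+T).
Sum of observations T = 6.4 seconds; n = 5.
Posterior: Gamma(10.0+5, 19.6+6.4) = Gamma(15.0, 26.0).
The predictive distribution for the next observation is Lomax; its mean is β/(α−1) = 26.0/14.0 = 1.8571.

1.8571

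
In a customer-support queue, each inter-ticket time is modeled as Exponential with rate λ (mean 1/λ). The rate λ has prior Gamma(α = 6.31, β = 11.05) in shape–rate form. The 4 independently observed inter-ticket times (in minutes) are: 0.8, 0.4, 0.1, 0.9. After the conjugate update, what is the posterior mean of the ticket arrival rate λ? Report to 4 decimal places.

0.7781

With a Gamma(shape α, rate β) prior on the exponential rate λ, the posterior after n observations with total T = Σxᵢ is Gamma(α+n, β+T).
Sum of observations T = 2.2 minutes; n = 4.
Posterior: Gamma(6.31+4, 11.05+2.2) = Gamma(10.31, 13.25).
Posterior mean of λ = α/β = 10.31/13.25 = 0.7781.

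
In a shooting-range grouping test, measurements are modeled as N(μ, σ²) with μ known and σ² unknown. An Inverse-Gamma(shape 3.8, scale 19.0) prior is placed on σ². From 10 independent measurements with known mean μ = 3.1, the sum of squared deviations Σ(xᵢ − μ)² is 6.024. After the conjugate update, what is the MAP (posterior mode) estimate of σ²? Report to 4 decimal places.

With known mean μ and an Inverse-Gamma(α, β) prior on σ², the Normal likelihood is conjugate: posterior is Inv-Gamma(α + n/2, β + Σ(xᵢ−μ)²/2).
Posterior: Inv-Gamma(3.8 + 10/2, 19.0 + 6.024/2) = Inv-Gamma(8.80, 22.0120).
Mode = β/(α+1) = 22.0120/9.80 = 2.2461.

2.2461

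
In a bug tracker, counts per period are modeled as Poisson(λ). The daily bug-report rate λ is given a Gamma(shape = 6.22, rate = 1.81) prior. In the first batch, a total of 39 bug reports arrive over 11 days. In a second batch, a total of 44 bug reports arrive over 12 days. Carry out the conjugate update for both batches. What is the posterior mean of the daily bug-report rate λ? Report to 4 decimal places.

3.5961

With a Gamma(shape α, rate β) prior, the Poisson likelihood is conjugate: the posterior is Gamma(α + ΣXᵢ, β + n).
After batch 1: Gamma(α+S, β+n) = Gamma(6.22+39, 1.81+11) = Gamma(45.22, 12.81).
After batch 2: Gamma(α+S, β+n) = Gamma(45.22+44, 12.81+12) = Gamma(89.22, 24.81).
Posterior mean = α/β = 89.22/24.81 = 3.5961.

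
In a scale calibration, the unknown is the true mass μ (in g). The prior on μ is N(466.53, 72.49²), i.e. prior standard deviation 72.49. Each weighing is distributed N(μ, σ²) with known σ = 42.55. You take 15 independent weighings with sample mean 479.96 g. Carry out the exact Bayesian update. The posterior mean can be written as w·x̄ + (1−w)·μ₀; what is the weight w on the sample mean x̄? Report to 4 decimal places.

0.9775

For Normal data with known variance σ², a Normal(μ₀, σ₀²) prior on μ is conjugate. Posterior precision = 1/σ₀² + n/σ²; posterior mean is the precision-weighted average of μ₀ and x̄.
σ₀² = 72.49² = 5254.8001, σ² = 42.55² = 1810.5025. Prior precision 1/σ₀² = 1/5254.8001; data precision n/σ² = 15/1810.5025.
w = (n/σ²)/(1/σ₀² + n/σ²) = n·σ₀²/(σ² + n·σ₀²) = 15·5254.8001/(1810.5025 + 15·5254.8001) = 78822.0015/80632.504 = 0.9775.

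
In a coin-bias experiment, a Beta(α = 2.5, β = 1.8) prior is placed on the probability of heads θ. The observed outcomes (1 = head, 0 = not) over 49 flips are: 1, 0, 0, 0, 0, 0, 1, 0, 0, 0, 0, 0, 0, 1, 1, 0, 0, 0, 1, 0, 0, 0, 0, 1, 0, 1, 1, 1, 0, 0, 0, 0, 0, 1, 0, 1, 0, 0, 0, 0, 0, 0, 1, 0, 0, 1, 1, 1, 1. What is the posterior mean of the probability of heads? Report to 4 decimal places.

The Beta prior is conjugate to a Binomial/Bernoulli likelihood; the update adds successes to α and failures to β.
Posterior: Beta(α+k, β+n−k) = Beta(2.5+16, 1.8+33) = Beta(18.5, 34.8).
Posterior mean = α/(α+β) = 18.5/53.3 = 0.3471.

0.3471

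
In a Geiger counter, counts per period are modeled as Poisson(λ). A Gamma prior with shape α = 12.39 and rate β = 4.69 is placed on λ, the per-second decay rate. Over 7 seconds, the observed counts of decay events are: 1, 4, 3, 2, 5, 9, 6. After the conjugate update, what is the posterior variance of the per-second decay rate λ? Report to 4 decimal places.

0.3102

With a Gamma(shape α, rate β) prior, the Poisson likelihood is conjugate: the posterior is Gamma(α + ΣXᵢ, β + n).
Sum of counts S = 30 over n = 7 seconds.
Posterior: Gamma(α+S, β+n) = Gamma(12.39+30, 4.69+7) = Gamma(42.39, 11.69).
Var = α/β² = 42.39/11.69² = 0.3102.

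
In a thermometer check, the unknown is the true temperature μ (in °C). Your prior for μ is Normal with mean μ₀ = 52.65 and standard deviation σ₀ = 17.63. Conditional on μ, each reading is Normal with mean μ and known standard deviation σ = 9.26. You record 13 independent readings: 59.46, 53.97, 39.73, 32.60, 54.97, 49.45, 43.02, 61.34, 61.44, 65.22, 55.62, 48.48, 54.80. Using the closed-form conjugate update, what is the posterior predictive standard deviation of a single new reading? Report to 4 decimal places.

9.6024

For Normal data with known variance σ², a Normal(μ₀, σ₀²) prior on μ is conjugate. Posterior precision = 1/σ₀² + n/σ²; posterior mean is the precision-weighted average of μ₀ and x̄.
σ₀² = 17.63² = 310.8169, σ² = 9.26² = 85.7476; σ² + n·σ₀² = 85.7476 + 13·310.8169 = 4126.3673.
Posterior precision = 1/σ₀² + n/σ² = 1/310.8169 + 13/85.7476 = (σ² + n·σ₀²)/(σ₀²σ²) = 4126.3673/(310.8169·85.7476); posterior variance σₙ² = σ₀²σ²/(σ² + n·σ₀²) = 310.8169·85.7476/4126.3673 = 6.458902.
Predictive variance for one new observation = σₙ² + σ² = 310.8169·85.7476/4126.3673 + 85.7476 = σ²·(σ₀² + 4126.3673)/4126.3673 = 85.7476·4437.1842/4126.3673 = 92.206502; SD = √(85.7476·4437.1842/4126.3673) = 9.6024.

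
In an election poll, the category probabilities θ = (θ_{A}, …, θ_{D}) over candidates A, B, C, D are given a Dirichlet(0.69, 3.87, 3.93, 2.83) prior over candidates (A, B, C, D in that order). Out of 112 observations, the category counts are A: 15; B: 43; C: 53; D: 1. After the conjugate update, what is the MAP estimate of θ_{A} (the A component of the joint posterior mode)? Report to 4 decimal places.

0.1231

The Dirichlet prior is conjugate to the Multinomial likelihood: each posterior αⱼ = prior αⱼ + observed count nⱼ.
Posterior concentration: (15.69, 46.87, 56.93, 3.83), total = 123.32.
Joint mode component: (α_{A}−1)/(Σα−K) = 14.69/119.32 = 0.1231.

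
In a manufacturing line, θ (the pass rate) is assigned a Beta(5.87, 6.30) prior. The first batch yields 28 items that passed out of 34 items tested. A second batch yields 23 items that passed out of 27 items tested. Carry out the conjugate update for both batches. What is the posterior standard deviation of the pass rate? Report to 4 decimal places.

The Beta prior is conjugate to a Binomial/Bernoulli likelihood; the update adds successes to α and failures to β.
After batch 1: Beta(5.87+28, 6.30+6) = Beta(33.87, 12.30).
After batch 2: Beta(33.87+23, 12.30+4) = Beta(56.87, 16.30).
Var = αβ/((α+β)²(α+β+1)) = 56.87·16.30/(73.17²·74.17) = 0.00233441; SD = √0.00233441 = 0.0483.

0.0483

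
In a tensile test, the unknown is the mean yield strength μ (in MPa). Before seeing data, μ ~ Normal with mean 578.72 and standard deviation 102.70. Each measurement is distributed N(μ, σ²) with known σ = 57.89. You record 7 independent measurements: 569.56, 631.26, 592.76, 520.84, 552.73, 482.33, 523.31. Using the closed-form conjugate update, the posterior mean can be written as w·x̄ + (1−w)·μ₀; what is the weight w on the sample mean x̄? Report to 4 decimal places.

0.9566

For Normal data with known variance σ², a Normal(μ₀, σ₀²) prior on μ is conjugate. Posterior precision = 1/σ₀² + n/σ²; posterior mean is the precision-weighted average of μ₀ and x̄.
σ₀² = 102.70² = 10547.29, σ² = 57.89² = 3351.2521. Prior precision 1/σ₀² = 1/10547.29; data precision n/σ² = 7/3351.2521.
w = (n/σ²)/(1/σ₀² + n/σ²) = n·σ₀²/(σ² + n·σ₀²) = 7·10547.29/(3351.2521 + 7·10547.29) = 73831.03/77182.2821 = 0.9566.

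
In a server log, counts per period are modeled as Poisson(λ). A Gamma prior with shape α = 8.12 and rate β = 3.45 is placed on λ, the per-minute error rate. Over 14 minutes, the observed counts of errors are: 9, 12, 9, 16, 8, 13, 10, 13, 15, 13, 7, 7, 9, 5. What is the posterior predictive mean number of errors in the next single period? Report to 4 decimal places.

8.8321

With a Gamma(shape α, rate β) prior, the Poisson likelihood is conjugate: the posterior is Gamma(α + ΣXᵢ, β + n).
Sum of counts S = 146 over n = 14 minutes.
Posterior: Gamma(α+S, β+n) = Gamma(8.12+146, 3.45+14) = Gamma(154.12, 17.45).
The predictive distribution for one future period is NegBinom with mean α/β = 8.8321.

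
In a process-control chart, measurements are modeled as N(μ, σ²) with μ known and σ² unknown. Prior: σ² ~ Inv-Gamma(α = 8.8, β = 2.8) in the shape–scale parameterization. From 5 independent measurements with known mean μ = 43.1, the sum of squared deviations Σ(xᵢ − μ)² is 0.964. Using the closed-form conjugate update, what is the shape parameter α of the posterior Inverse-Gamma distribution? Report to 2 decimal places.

11.30

With known mean μ and an Inverse-Gamma(α, β) prior on σ², the Normal likelihood is conjugate: posterior is Inv-Gamma(α + n/2, β + Σ(xᵢ−μ)²/2).
Posterior: Inv-Gamma(8.8 + 5/2, 2.8 + 0.964/2) = Inv-Gamma(11.30, 3.2820).
Posterior α = 11.30.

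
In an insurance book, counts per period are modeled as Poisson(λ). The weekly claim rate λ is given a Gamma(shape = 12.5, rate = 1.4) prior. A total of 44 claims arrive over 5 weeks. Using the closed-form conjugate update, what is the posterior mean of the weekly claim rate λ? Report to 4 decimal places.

8.8281

With a Gamma(shape α, rate β) prior, the Poisson likelihood is conjugate: the posterior is Gamma(α + ΣXᵢ, β + n).
Posterior: Gamma(α+S, β+n) = Gamma(12.5+44, 1.4+5) = Gamma(56.5, 6.4).
Posterior mean = α/β = 56.5/6.4 = 8.8281.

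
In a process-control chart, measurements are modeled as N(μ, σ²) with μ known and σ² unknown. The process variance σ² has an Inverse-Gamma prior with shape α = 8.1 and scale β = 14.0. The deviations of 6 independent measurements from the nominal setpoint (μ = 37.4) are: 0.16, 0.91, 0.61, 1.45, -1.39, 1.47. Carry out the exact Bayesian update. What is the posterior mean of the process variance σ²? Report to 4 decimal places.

With known mean μ and an Inverse-Gamma(α, β) prior on σ², the Normal likelihood is conjugate: posterior is Inv-Gamma(α + n/2, β + Σ(xᵢ−μ)²/2).
Σ(xᵢ−μ)² = (0.16)² + (0.91)² + (0.61)² + (1.45)² + (-1.39)² + (1.47)² = 7.4213.
Posterior: Inv-Gamma(8.1 + 6/2, 14.0 + 7.4213/2) = Inv-Gamma(11.10, 17.71065).
E[σ²|data] = β/(α−1) = 17.71065/10.10 = 1.7535.

1.7535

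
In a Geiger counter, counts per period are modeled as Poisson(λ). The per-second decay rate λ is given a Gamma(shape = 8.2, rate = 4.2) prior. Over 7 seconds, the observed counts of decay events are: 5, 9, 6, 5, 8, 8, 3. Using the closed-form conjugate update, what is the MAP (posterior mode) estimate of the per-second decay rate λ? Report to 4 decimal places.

4.5714

With a Gamma(shape α, rate β) prior, the Poisson likelihood is conjugate: the posterior is Gamma(α + ΣXᵢ, β + n).
Sum of counts S = 44 over n = 7 seconds.
Posterior: Gamma(α+S, β+n) = Gamma(8.2+44, 4.2+7) = Gamma(52.2, 11.2).
Mode of Gamma(α,β) for α≥1 is (α−1)/β = 51.2/11.2 = 4.5714.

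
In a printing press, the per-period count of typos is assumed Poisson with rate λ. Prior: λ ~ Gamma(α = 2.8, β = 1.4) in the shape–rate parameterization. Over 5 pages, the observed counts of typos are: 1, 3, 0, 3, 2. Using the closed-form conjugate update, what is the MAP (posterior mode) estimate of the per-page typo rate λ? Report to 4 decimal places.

1.6875

With a Gamma(shape α, rate β) prior, the Poisson likelihood is conjugate: the posterior is Gamma(α + ΣXᵢ, β + n).
Sum of counts S = 9 over n = 5 pages.
Posterior: Gamma(α+S, β+n) = Gamma(2.8+9, 1.4+5) = Gamma(11.8, 6.4).
Mode of Gamma(α,β) for α≥1 is (α−1)/β = 10.8/6.4 = 1.6875.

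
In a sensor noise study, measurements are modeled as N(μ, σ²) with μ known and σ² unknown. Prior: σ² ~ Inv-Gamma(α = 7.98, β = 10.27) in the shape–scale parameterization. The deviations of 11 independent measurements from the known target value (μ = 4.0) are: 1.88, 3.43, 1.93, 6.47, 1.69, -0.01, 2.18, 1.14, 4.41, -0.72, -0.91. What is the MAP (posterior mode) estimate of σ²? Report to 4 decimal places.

With known mean μ and an Inverse-Gamma(α, β) prior on σ², the Normal likelihood is conjugate: posterior is Inv-Gamma(α + n/2, β + Σ(xᵢ−μ)²/2).
Σ(xᵢ−μ)² = (1.88)² + (3.43)² + (1.93)² + (6.47)² + (1.69)² + (-0.01)² + (2.18)² + (1.14)² + (4.41)² + (-0.72)² + (-0.91)² = 90.5879.
Posterior: Inv-Gamma(7.98 + 11/2, 10.27 + 90.5879/2) = Inv-Gamma(13.48, 55.56395).
Mode = β/(α+1) = 55.56395/14.48 = 3.8373.

3.8373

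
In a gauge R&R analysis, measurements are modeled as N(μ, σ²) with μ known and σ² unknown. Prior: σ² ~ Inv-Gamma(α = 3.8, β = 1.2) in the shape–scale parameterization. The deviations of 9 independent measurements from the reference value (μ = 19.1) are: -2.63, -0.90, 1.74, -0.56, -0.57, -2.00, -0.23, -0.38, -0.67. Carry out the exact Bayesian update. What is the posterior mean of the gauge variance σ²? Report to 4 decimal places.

1.2630

With known mean μ and an Inverse-Gamma(α, β) prior on σ², the Normal likelihood is conjugate: posterior is Inv-Gamma(α + n/2, β + Σ(xᵢ−μ)²/2).
Σ(xᵢ−μ)² = (-2.63)² + (-0.90)² + (1.74)² + (-0.56)² + (-0.57)² + (-2.00)² + (-0.23)² + (-0.38)² + (-0.67)² = 16.0392.
Posterior: Inv-Gamma(3.8 + 9/2, 1.2 + 16.0392/2) = Inv-Gamma(8.30, 9.21960).
E[σ²|data] = β/(α−1) = 9.21960/7.30 = 1.2630.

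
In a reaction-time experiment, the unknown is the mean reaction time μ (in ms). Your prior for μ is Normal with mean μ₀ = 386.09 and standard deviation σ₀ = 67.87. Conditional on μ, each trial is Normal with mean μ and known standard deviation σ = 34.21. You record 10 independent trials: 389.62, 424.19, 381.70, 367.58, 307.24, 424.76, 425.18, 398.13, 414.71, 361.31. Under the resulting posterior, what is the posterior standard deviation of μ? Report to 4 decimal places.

10.6833

For Normal data with known variance σ², a Normal(μ₀, σ₀²) prior on μ is conjugate. Posterior precision = 1/σ₀² + n/σ²; posterior mean is the precision-weighted average of μ₀ and x̄.
σ₀² = 67.87² = 4606.3369, σ² = 34.21² = 1170.3241; σ² + n·σ₀² = 1170.3241 + 10·4606.3369 = 47233.6931.
Posterior precision = 1/σ₀² + n/σ² = 1/4606.3369 + 10/1170.3241 = (σ² + n·σ₀²)/(σ₀²σ²) = 47233.6931/(4606.3369·1170.3241); posterior variance σₙ² = σ₀²σ²/(σ² + n·σ₀²) = 4606.3369·1170.3241/47233.6931 = 114.132661.
Posterior SD = √σₙ² = √(4606.3369·1170.3241/47233.6931) = 10.6833.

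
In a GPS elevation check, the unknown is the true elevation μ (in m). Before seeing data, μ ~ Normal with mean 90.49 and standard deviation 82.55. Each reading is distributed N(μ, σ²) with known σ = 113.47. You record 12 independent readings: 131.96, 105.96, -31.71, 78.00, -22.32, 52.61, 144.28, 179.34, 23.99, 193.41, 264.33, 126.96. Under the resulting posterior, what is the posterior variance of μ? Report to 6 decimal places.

For Normal data with known variance σ², a Normal(μ₀, σ₀²) prior on μ is conjugate. Posterior precision = 1/σ₀² + n/σ²; posterior mean is the precision-weighted average of μ₀ and x̄.
σ₀² = 82.55² = 6814.5025, σ² = 113.47² = 12875.4409; σ² + n·σ₀² = 12875.4409 + 12·6814.5025 = 94649.4709.
Posterior precision = 1/σ₀² + n/σ² = 1/6814.5025 + 12/12875.4409 = (σ² + n·σ₀²)/(σ₀²σ²) = 94649.4709/(6814.5025·12875.4409); posterior variance σₙ² = σ₀²σ²/(σ² + n·σ₀²) = 6814.5025·12875.4409/94649.4709 = 926.996457.

926.996457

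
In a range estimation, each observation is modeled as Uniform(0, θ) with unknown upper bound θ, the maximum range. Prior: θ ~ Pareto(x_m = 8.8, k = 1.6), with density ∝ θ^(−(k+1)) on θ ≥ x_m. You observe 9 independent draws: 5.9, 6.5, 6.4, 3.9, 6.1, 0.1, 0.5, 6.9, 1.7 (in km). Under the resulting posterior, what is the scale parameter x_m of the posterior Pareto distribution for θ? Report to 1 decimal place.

8.8

A Pareto(scale x_m, shape k) prior on the upper bound θ of Uniform(0, θ) is conjugate: posterior is Pareto(max(x_m, max xᵢ), k + n).
Sample maximum = 6.9; prior scale x_m = 8.8 → posterior scale = max = 8.8.
Posterior shape = 1.6 + 9 = 10.6.
Posterior scale x_m = 8.8.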